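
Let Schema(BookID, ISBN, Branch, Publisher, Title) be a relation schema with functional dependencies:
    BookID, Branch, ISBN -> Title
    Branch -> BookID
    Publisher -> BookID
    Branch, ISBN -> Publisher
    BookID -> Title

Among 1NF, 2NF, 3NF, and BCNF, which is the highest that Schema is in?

1NF

Candidate key: {Branch, ISBN}. Prime attributes: {Branch, ISBN}.
Branch -> BookID breaks BCNF: {Branch}⁺ = {BookID, Branch, Title}, so {Branch} is not a superkey.
Branch -> BookID has non-prime {BookID} on the right and a non-superkey on the left, so 3NF fails.
Since {Branch} ⊂ {Branch, ISBN} and {Branch}⁺ ⊇ {BookID, Title} with {BookID, Title} non-prime, there is a partial dependency; 2NF fails.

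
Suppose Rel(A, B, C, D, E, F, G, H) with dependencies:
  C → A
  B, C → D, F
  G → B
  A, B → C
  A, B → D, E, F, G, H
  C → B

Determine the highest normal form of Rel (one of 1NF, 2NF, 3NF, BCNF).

3NF

Candidate keys: {A, B}, {A, G}, {C}. Prime attributes: {A, B, C, G}.
For G → B we have {G}⁺ = {B, G}; {G} is not a superkey, so BCNF fails.
Since {B} ⊆ prime attributes and every other non-superkey FD also has a prime right side, the schema is in 3NF.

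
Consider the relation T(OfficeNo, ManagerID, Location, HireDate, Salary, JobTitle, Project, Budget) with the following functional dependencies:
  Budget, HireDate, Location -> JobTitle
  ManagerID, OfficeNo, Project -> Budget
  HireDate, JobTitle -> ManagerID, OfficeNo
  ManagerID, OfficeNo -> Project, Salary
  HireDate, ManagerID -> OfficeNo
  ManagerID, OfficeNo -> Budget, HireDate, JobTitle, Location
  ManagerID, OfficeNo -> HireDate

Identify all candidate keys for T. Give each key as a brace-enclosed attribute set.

Closure of {HireDate, JobTitle} is {Budget, HireDate, JobTitle, Location, ManagerID, OfficeNo, Project, Salary}, the whole schema; {HireDate, JobTitle} is a candidate key.
Closure of {HireDate, ManagerID} is {Budget, HireDate, JobTitle, Location, ManagerID, OfficeNo, Project, Salary}, the whole schema; {HireDate, ManagerID} is a candidate key.
Closure of {ManagerID, OfficeNo} is {Budget, HireDate, JobTitle, Location, ManagerID, OfficeNo, Project, Salary}, the whole schema; {ManagerID, OfficeNo} is a candidate key.
Closure of {Budget, HireDate, Location} is {Budget, HireDate, JobTitle, Location, ManagerID, OfficeNo, Project, Salary}, the whole schema; {Budget, HireDate, Location} is a candidate key.
Any other superkey properly contains one of these, so there are no further candidate keys.

{Budget, HireDate, Location}, {HireDate, JobTitle}, {HireDate, ManagerID}, {ManagerID, OfficeNo}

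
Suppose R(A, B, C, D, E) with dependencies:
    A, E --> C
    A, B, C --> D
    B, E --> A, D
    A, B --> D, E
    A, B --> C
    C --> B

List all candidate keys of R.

Closure of {A, B} is {A, B, C, D, E}, the whole schema; {A, B} is a candidate key.
Closure of {A, C} is {A, B, C, D, E}, the whole schema; {A, C} is a candidate key.
Closure of {A, E} is {A, B, C, D, E}, the whole schema; {A, E} is a candidate key.
Closure of {B, E} is {A, B, C, D, E}, the whole schema; {B, E} is a candidate key.
Closure of {C, E} is {A, B, C, D, E}, the whole schema; {C, E} is a candidate key.
These are minimal and exhaustive — every other superkey contains one of them.

{A, B}, {A, C}, {A, E}, {B, E}, {C, E}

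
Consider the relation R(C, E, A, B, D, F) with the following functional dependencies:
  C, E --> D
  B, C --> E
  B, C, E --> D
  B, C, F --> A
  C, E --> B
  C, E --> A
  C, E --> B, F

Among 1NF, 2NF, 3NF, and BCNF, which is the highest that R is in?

Candidate keys: {B, C}, {C, E}. Prime attributes: {B, C, E}.
The left-hand side of every FD is a superkey, so BCNF is satisfied.

BCNF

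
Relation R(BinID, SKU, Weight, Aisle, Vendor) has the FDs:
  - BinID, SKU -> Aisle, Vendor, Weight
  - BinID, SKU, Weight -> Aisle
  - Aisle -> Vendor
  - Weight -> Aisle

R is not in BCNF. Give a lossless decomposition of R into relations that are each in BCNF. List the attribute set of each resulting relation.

{Aisle, Vendor}; {Aisle, Weight}; {BinID, SKU, Weight}

Candidate key of the original relation: {BinID, SKU}.
{Aisle, BinID, SKU, Vendor, Weight}: {Aisle} determines {Aisle, Vendor} here but is not a superkey — split on Aisle -> Vendor, giving {Aisle, Vendor} and {Aisle, BinID, SKU, Weight}.
{Aisle, Vendor} is in BCNF.
{Aisle, BinID, SKU, Weight}: {Weight} determines {Aisle, Weight} here but is not a superkey — split on Weight -> Aisle, giving {Aisle, Weight} and {BinID, SKU, Weight}.
{Aisle, Weight} is in BCNF.
{BinID, SKU, Weight} is in BCNF.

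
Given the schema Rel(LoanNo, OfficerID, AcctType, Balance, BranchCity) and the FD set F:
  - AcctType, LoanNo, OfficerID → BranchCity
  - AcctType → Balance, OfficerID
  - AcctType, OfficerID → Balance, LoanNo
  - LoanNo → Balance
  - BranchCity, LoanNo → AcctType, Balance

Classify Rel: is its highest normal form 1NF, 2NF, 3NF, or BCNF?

1NF

Candidate keys: {AcctType}, {BranchCity, LoanNo}. Prime attributes: {AcctType, BranchCity, LoanNo}.
LoanNo → Balance: {LoanNo}⁺ = {Balance, LoanNo}, which is not all of the attributes, so the left side is not a superkey — BCNF is violated.
LoanNo → Balance has non-prime {Balance} on the right and a non-superkey on the left, so 3NF fails.
{LoanNo} is a proper subset of the key {BranchCity, LoanNo}, and {LoanNo}⁺ contains the non-prime attribute {Balance} — a partial dependency, so 2NF is violated.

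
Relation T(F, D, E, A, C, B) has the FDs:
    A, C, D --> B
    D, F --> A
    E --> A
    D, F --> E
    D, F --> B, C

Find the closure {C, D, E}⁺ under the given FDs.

Start with {C, D, E}.
E --> A applies; add {A} → now {A, C, D, E}.
A, C, D --> B applies; add {B} → now {A, B, C, D, E}.
No further FD applies.

{A, B, C, D, E}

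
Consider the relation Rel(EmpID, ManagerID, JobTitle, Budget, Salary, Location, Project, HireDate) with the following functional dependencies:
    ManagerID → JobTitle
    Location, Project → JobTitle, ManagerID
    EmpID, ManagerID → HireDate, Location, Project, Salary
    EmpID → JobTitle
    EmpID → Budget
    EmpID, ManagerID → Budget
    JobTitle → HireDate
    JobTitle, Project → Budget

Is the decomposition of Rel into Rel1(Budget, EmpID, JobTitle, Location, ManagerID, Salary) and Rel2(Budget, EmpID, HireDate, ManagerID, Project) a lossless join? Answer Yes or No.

The shared attributes are {Budget, EmpID, ManagerID} and {Budget, EmpID, ManagerID}⁺ = {Budget, EmpID, HireDate, JobTitle, Location, ManagerID, Project, Salary}.
This includes all of Rel1, so the common attributes are a superkey of Rel1 — the join is lossless.

Yes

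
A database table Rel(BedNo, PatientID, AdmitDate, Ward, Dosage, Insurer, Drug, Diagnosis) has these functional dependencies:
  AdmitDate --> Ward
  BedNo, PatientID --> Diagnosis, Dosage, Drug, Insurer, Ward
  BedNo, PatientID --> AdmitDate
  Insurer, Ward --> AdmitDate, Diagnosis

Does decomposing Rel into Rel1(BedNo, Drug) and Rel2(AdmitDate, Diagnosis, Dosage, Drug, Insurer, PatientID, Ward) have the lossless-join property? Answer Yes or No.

No

Rel1 ∩ Rel2 = {Drug}; its closure under F is {Drug}.
The closure covers neither Rel1 nor Rel2 entirely; the join is not lossless.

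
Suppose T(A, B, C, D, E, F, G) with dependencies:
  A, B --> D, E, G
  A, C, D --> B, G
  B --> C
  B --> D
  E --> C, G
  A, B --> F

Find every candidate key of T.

Attributes never on any right-hand side: {A} — every candidate key must contain it.
Closure of {A, B} is {A, B, C, D, E, F, G}, the whole schema; {A, B} is a candidate key.
Closure of {A, C, D} is {A, B, C, D, E, F, G}, the whole schema; {A, C, D} is a candidate key.
Closure of {A, D, E} is {A, B, C, D, E, F, G}, the whole schema; {A, D, E} is a candidate key.
Any other superkey properly contains one of these, so there are no further candidate keys.

{A, B}, {A, C, D}, {A, D, E}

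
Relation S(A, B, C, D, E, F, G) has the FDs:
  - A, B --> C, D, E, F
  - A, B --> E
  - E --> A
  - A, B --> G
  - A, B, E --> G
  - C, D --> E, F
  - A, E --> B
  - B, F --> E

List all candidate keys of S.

{E} is a candidate key since {E}⁺ = {A, B, C, D, E, F, G} covers every attribute.
{A, B} is a candidate key since {A, B}⁺ = {A, B, C, D, E, F, G} covers every attribute.
{B, F} is a candidate key since {B, F}⁺ = {A, B, C, D, E, F, G} covers every attribute.
{C, D} is a candidate key since {C, D}⁺ = {A, B, C, D, E, F, G} covers every attribute.
No proper subset of any of these is a key, and no other minimal superkey exists.

{A, B}, {B, F}, {C, D}, {E}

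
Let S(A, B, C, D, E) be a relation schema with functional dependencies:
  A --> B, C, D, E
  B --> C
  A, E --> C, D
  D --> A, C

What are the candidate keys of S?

{A} is a candidate key since {A}⁺ = {A, B, C, D, E} covers every attribute.
{D} is a candidate key since {D}⁺ = {A, B, C, D, E} covers every attribute.
These are minimal and exhaustive — every other superkey contains one of them.

{A}, {D}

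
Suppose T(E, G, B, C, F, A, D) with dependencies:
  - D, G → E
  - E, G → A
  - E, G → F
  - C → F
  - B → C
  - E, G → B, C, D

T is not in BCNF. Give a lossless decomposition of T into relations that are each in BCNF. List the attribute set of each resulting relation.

{A, B, D, E, G}; {B, C}; {C, F}

Candidate keys of the original relation: {D, G}, {E, G}.
Within {A, B, C, D, E, F, G}: {C}⁺ ∩ {A, B, C, D, E, F, G} = {C, F}, not the whole set, so C → F violates BCNF; decompose into {C, F} and {A, B, C, D, E, G}.
{C, F} has no BCNF violation.
Within {A, B, C, D, E, G}: {B}⁺ ∩ {A, B, C, D, E, G} = {B, C}, not the whole set, so B → C violates BCNF; decompose into {B, C} and {A, B, D, E, G}.
{B, C} has no BCNF violation.
{A, B, D, E, G} has no BCNF violation.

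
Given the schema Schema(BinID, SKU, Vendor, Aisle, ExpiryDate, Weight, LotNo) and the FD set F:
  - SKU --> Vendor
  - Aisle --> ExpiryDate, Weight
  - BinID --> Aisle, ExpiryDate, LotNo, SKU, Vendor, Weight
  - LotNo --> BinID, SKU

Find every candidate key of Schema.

{BinID} is a candidate key since {BinID}⁺ = {Aisle, BinID, ExpiryDate, LotNo, SKU, Vendor, Weight} covers every attribute.
{LotNo} is a candidate key since {LotNo}⁺ = {Aisle, BinID, ExpiryDate, LotNo, SKU, Vendor, Weight} covers every attribute.
No proper subset of any of these is a key, and no other minimal superkey exists.

{BinID}, {LotNo}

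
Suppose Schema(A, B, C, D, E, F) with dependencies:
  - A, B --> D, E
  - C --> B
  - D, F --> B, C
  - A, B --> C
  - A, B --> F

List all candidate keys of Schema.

{A, B}, {A, C}, {A, D, F}

No FD produces {A}, so it must be in every candidate key.
{A, B} is a candidate key since {A, B}⁺ = {A, B, C, D, E, F} covers every attribute.
{A, C} is a candidate key since {A, C}⁺ = {A, B, C, D, E, F} covers every attribute.
{A, D, F} is a candidate key since {A, D, F}⁺ = {A, B, C, D, E, F} covers every attribute.
Any other superkey properly contains one of these, so there are no further candidate keys.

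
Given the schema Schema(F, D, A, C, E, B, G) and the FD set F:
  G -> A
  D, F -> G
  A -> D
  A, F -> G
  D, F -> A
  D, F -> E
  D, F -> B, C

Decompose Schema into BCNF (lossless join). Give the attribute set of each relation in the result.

Candidate keys of the original relation: {A, F}, {D, F}, {F, G}.
In {A, B, C, D, E, F, G}, {G} is not a superkey ({G}⁺ restricted to this set is {A, D, G}), so split on G -> A, D into {A, D, G} and {B, C, E, F, G}.
In {A, D, G}, {A} is not a superkey ({A}⁺ restricted to this set is {A, D}), so split on A -> D into {A, D} and {A, G}.
{A, D}: every determinant is a superkey — BCNF.
{A, G}: every determinant is a superkey — BCNF.
{B, C, E, F, G}: every determinant is a superkey — BCNF.

{A, D}; {A, G}; {B, C, E, F, G}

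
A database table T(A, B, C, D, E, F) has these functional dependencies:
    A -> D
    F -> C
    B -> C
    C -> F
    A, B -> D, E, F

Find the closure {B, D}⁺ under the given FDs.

{B, C, D, F}

Start with {B, D}.
B -> C applies; add {C} → now {B, C, D}.
C -> F applies; add {F} → now {B, C, D, F}.
No further FD applies.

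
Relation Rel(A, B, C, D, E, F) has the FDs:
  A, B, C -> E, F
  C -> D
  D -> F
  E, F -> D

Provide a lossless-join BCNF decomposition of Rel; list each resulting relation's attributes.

Candidate key of the original relation: {A, B, C}.
{A, B, C, D, E, F}: {C} determines {C, D, F} here but is not a superkey — split on C -> D, F, giving {C, D, F} and {A, B, C, E}.
{C, D, F}: {D} determines {D, F} here but is not a superkey — split on D -> F, giving {D, F} and {C, D}.
{D, F} has no BCNF violation.
{C, D} has no BCNF violation.
{A, B, C, E} has no BCNF violation.

{A, B, C, E}; {C, D}; {D, F}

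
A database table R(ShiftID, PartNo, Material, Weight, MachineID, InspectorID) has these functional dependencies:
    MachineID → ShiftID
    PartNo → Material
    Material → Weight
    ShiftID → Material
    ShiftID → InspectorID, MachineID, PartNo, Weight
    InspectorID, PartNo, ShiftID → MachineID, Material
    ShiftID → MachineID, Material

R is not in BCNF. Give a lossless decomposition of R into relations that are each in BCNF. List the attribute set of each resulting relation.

Candidate keys of the original relation: {MachineID}, {ShiftID}.
Within {InspectorID, MachineID, Material, PartNo, ShiftID, Weight}: {PartNo}⁺ ∩ {InspectorID, MachineID, Material, PartNo, ShiftID, Weight} = {Material, PartNo, Weight}, not the whole set, so PartNo → Material, Weight violates BCNF; decompose into {Material, PartNo, Weight} and {InspectorID, MachineID, PartNo, ShiftID}.
Within {Material, PartNo, Weight}: {Material}⁺ ∩ {Material, PartNo, Weight} = {Material, Weight}, not the whole set, so Material → Weight violates BCNF; decompose into {Material, Weight} and {Material, PartNo}.
{Material, Weight} has no BCNF violation.
{Material, PartNo} has no BCNF violation.
{InspectorID, MachineID, PartNo, ShiftID} has no BCNF violation.

{InspectorID, MachineID, PartNo, ShiftID}; {Material, PartNo}; {Material, Weight}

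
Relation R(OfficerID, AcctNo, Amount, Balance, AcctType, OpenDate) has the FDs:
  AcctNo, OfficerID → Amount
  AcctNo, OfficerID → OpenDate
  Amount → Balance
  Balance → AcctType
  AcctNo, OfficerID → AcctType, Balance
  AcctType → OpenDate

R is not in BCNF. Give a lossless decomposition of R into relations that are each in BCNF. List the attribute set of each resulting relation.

{AcctNo, Amount, OfficerID}; {AcctType, Balance}; {AcctType, OpenDate}; {Amount, Balance}

Candidate key of the original relation: {AcctNo, OfficerID}.
{AcctNo, AcctType, Amount, Balance, OfficerID, OpenDate}: {Amount} determines {AcctType, Amount, Balance, OpenDate} here but is not a superkey — split on Amount → AcctType, Balance, OpenDate, giving {AcctType, Amount, Balance, OpenDate} and {AcctNo, Amount, OfficerID}.
{AcctType, Amount, Balance, OpenDate}: {Balance} determines {AcctType, Balance, OpenDate} here but is not a superkey — split on Balance → AcctType, OpenDate, giving {AcctType, Balance, OpenDate} and {Amount, Balance}.
{AcctType, Balance, OpenDate}: {AcctType} determines {AcctType, OpenDate} here but is not a superkey — split on AcctType → OpenDate, giving {AcctType, OpenDate} and {AcctType, Balance}.
{AcctType, OpenDate}: every determinant is a superkey — BCNF.
{AcctType, Balance}: every determinant is a superkey — BCNF.
{Amount, Balance}: every determinant is a superkey — BCNF.
{AcctNo, Amount, OfficerID}: every determinant is a superkey — BCNF.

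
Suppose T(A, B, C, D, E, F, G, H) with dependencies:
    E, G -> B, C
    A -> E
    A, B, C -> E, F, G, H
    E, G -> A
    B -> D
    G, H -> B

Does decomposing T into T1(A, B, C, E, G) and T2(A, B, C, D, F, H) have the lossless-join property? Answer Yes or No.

Common attributes: {A, B, C}; their closure is {A, B, C, D, E, F, G, H}.
Since T1 ⊆ {A, B, C, D, E, F, G, H}, the intersection is a superkey of T1; the decomposition is lossless.

Yes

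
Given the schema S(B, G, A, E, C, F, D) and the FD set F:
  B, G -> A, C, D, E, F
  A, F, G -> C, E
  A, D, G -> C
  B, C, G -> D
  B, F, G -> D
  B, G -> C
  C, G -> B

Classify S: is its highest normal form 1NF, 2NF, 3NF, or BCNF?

BCNF

Candidate keys: {A, D, G}, {A, F, G}, {B, G}, {C, G}. Prime attributes: {A, B, C, D, F, G}.
Every FD has a superkey on the left, so the relation is in BCNF.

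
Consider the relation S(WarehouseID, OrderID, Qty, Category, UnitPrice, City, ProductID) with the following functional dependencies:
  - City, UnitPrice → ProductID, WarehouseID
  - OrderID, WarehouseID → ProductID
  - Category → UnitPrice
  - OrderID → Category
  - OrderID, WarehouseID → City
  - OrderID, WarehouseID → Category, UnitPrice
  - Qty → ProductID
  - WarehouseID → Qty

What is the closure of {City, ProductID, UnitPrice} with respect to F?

Start with {City, ProductID, UnitPrice}.
City, UnitPrice → ProductID, WarehouseID applies; add {WarehouseID} → now {City, ProductID, UnitPrice, WarehouseID}.
WarehouseID → Qty applies; add {Qty} → now {City, ProductID, Qty, UnitPrice, WarehouseID}.
No further FD applies.

{City, ProductID, Qty, UnitPrice, WarehouseID}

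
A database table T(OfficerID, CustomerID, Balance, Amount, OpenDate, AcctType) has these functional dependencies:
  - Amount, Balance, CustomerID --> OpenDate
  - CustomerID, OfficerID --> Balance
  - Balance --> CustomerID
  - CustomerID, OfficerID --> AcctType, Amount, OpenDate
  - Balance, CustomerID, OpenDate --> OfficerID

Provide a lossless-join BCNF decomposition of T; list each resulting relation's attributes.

Candidate keys of the original relation: {Amount, Balance}, {Balance, OfficerID}, {Balance, OpenDate}, {CustomerID, OfficerID}.
Within {AcctType, Amount, Balance, CustomerID, OfficerID, OpenDate}: {Balance}⁺ ∩ {AcctType, Amount, Balance, CustomerID, OfficerID, OpenDate} = {Balance, CustomerID}, not the whole set, so Balance --> CustomerID violates BCNF; decompose into {Balance, CustomerID} and {AcctType, Amount, Balance, OfficerID, OpenDate}.
{Balance, CustomerID}: every determinant is a superkey — BCNF.
{AcctType, Amount, Balance, OfficerID, OpenDate}: every determinant is a superkey — BCNF.

{AcctType, Amount, Balance, OfficerID, OpenDate}; {Balance, CustomerID}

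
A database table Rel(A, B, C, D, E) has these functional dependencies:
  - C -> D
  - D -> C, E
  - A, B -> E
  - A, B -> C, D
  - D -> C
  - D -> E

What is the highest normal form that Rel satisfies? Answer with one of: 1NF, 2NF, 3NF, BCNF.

2NF

Candidate key: {A, B}. Prime attributes: {A, B}.
C -> D breaks BCNF: {C}⁺ = {C, D, E}, so {C} is not a superkey.
C -> D has non-prime {D} on the right and a non-superkey on the left, so 3NF fails.
No proper subset of a key has a non-prime attribute in its closure, so there is no partial dependency; 2NF holds.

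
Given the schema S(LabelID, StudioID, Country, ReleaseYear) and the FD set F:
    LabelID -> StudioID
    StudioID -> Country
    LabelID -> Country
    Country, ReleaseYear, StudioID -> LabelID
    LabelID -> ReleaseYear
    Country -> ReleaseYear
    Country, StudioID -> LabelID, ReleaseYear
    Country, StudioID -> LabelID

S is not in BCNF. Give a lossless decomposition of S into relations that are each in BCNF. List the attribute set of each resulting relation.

Candidate keys of the original relation: {LabelID}, {StudioID}.
{Country, LabelID, ReleaseYear, StudioID}: {Country} determines {Country, ReleaseYear} here but is not a superkey — split on Country -> ReleaseYear, giving {Country, ReleaseYear} and {Country, LabelID, StudioID}.
{Country, ReleaseYear} has no BCNF violation.
{Country, LabelID, StudioID} has no BCNF violation.

{Country, LabelID, StudioID}; {Country, ReleaseYear}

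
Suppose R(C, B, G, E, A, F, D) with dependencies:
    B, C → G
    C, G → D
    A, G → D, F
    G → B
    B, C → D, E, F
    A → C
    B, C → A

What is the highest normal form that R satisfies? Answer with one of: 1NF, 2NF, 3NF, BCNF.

Candidate keys: {A, B}, {A, G}, {B, C}, {C, G}. Prime attributes: {A, B, C, G}.
G → B breaks BCNF: {G}⁺ = {B, G}, so {G} is not a superkey.
Its right-hand attributes {B} are all prime, as are those of every other non-superkey FD — the relation is in 3NF.

3NF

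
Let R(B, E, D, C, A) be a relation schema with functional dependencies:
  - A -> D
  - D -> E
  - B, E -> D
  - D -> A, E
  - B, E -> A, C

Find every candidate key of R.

{A, B}, {B, D}, {B, E}

{B} never appears on the right of any FD, so every key must include it.
{A, B}⁺ = {A, B, C, D, E} — all of the relation — so {A, B} is a candidate key.
{B, D}⁺ = {A, B, C, D, E} — all of the relation — so {B, D} is a candidate key.
{B, E}⁺ = {A, B, C, D, E} — all of the relation — so {B, E} is a candidate key.
No proper subset of any of these is a key, and no other minimal superkey exists.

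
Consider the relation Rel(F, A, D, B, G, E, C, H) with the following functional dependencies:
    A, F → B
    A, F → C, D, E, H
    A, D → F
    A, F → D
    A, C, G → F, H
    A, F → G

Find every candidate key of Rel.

{A, C, G}, {A, D}, {A, F}

Attributes never on any right-hand side: {A} — every candidate key must contain it.
Closure of {A, D} is {A, B, C, D, E, F, G, H}, the whole schema; {A, D} is a candidate key.
Closure of {A, F} is {A, B, C, D, E, F, G, H}, the whole schema; {A, F} is a candidate key.
Closure of {A, C, G} is {A, B, C, D, E, F, G, H}, the whole schema; {A, C, G} is a candidate key.
No proper subset of any of these is a key, and no other minimal superkey exists.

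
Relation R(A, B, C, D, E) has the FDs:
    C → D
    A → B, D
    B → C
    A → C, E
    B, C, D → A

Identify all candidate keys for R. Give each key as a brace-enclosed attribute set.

{A}, {B}

{A}⁺ = {A, B, C, D, E}, which is every attribute, so {A} is a candidate key.
{B}⁺ = {A, B, C, D, E}, which is every attribute, so {B} is a candidate key.
Any other superkey properly contains one of these, so there are no further candidate keys.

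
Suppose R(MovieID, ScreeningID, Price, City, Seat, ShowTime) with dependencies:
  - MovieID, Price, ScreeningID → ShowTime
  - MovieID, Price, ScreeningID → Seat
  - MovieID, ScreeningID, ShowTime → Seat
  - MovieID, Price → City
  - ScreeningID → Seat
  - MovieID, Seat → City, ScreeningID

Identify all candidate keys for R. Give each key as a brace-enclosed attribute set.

Attributes never on any right-hand side: {MovieID, Price} — every candidate key must contain all of them.
Closure of {MovieID, Price, ScreeningID} is {City, MovieID, Price, ScreeningID, Seat, ShowTime}, the whole schema; {MovieID, Price, ScreeningID} is a candidate key.
Closure of {MovieID, Price, Seat} is {City, MovieID, Price, ScreeningID, Seat, ShowTime}, the whole schema; {MovieID, Price, Seat} is a candidate key.
No proper subset of any of these is a key, and no other minimal superkey exists.

{MovieID, Price, ScreeningID}, {MovieID, Price, Seat}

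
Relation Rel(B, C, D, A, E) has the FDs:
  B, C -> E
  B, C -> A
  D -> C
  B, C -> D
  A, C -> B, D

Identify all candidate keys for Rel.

{A, C}, {A, D}, {B, C}, {B, D}

{A, C}⁺ = {A, B, C, D, E} — all of the relation — so {A, C} is a candidate key.
{A, D}⁺ = {A, B, C, D, E} — all of the relation — so {A, D} is a candidate key.
{B, C}⁺ = {A, B, C, D, E} — all of the relation — so {B, C} is a candidate key.
{B, D}⁺ = {A, B, C, D, E} — all of the relation — so {B, D} is a candidate key.
Any other superkey properly contains one of these, so there are no further candidate keys.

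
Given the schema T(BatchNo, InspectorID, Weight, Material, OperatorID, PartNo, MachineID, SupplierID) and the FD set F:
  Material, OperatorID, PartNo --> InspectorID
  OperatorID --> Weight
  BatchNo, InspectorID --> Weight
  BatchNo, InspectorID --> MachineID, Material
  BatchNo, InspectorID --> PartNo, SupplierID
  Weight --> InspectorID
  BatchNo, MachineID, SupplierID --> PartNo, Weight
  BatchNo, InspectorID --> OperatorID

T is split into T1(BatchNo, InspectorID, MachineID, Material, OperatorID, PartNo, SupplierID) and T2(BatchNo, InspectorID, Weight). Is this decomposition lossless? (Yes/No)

Yes

Common attributes: {BatchNo, InspectorID}; their closure is {BatchNo, InspectorID, MachineID, Material, OperatorID, PartNo, SupplierID, Weight}.
Since T1 ⊆ {BatchNo, InspectorID, MachineID, Material, OperatorID, PartNo, SupplierID, Weight}, the intersection is a superkey of T1; the decomposition is lossless.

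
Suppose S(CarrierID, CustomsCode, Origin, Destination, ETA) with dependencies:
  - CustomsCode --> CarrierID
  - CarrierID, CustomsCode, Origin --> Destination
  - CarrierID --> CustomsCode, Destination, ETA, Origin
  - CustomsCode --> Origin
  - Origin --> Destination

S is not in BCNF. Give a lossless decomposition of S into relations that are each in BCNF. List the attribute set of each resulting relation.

{CarrierID, CustomsCode, ETA, Origin}; {Destination, Origin}

Candidate keys of the original relation: {CarrierID}, {CustomsCode}.
{CarrierID, CustomsCode, Destination, ETA, Origin}: {Origin} determines {Destination, Origin} here but is not a superkey — split on Origin --> Destination, giving {Destination, Origin} and {CarrierID, CustomsCode, ETA, Origin}.
{Destination, Origin} has no BCNF violation.
{CarrierID, CustomsCode, ETA, Origin} has no BCNF violation.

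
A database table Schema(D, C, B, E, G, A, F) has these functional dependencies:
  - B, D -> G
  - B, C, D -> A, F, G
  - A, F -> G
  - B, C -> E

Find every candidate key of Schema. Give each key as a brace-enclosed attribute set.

{B, C, D} never appear on the right of any FD, so every key must include all of them.
{B, C, D} is a candidate key since {B, C, D}⁺ = {A, B, C, D, E, F, G} covers every attribute.
No smaller or unrelated set reaches every attribute, so there are no other keys.

{B, C, D}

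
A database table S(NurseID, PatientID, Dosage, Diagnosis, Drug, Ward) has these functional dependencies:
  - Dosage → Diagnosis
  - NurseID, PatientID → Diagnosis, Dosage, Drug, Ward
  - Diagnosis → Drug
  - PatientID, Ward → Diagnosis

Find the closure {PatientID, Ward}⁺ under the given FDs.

Start with {PatientID, Ward}.
PatientID, Ward → Diagnosis applies; add {Diagnosis} → now {Diagnosis, PatientID, Ward}.
Diagnosis → Drug applies; add {Drug} → now {Diagnosis, Drug, PatientID, Ward}.
No further FD applies.

{Diagnosis, Drug, PatientID, Ward}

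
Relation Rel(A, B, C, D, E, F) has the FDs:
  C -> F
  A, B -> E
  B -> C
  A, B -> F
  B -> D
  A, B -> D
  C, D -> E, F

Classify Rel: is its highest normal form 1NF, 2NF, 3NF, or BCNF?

1NF

Candidate key: {A, B}. Prime attributes: {A, B}.
For C -> F we have {C}⁺ = {C, F}; {C} is not a superkey, so BCNF fails.
C -> F determines the non-prime attribute {F} from a non-superkey — 3NF is violated.
{B} is a proper subset of the key {A, B}, and {B}⁺ contains the non-prime attributes {C, D, E, F} — a partial dependency, so 2NF is violated.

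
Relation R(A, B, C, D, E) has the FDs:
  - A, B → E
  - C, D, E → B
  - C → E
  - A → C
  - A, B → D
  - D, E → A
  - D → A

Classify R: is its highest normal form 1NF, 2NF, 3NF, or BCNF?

Candidate keys: {A, B}, {D}. Prime attributes: {A, B, D}.
For C → E we have {C}⁺ = {C, E}; {C} is not a superkey, so BCNF fails.
C → E determines the non-prime attribute {E} from a non-superkey — 3NF is violated.
The proper key subset {A} of {A, B} determines non-prime {C, E}, so the relation is not even in 2NF.

1NF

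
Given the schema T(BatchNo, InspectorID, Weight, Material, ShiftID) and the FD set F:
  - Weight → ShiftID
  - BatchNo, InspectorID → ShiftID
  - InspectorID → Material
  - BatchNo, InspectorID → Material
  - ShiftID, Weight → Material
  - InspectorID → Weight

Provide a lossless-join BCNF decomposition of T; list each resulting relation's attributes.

{BatchNo, InspectorID}; {InspectorID, Weight}; {Material, ShiftID, Weight}

Candidate key of the original relation: {BatchNo, InspectorID}.
{BatchNo, InspectorID, Material, ShiftID, Weight}: {Weight} determines {Material, ShiftID, Weight} here but is not a superkey — split on Weight → Material, ShiftID, giving {Material, ShiftID, Weight} and {BatchNo, InspectorID, Weight}.
{Material, ShiftID, Weight} has no BCNF violation.
{BatchNo, InspectorID, Weight}: {InspectorID} determines {InspectorID, Weight} here but is not a superkey — split on InspectorID → Weight, giving {InspectorID, Weight} and {BatchNo, InspectorID}.
{InspectorID, Weight} has no BCNF violation.
{BatchNo, InspectorID} has no BCNF violation.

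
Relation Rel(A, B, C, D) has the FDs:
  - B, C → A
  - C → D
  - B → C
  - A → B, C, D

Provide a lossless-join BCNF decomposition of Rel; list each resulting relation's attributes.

Candidate keys of the original relation: {A}, {B}.
Within {A, B, C, D}: {C}⁺ ∩ {A, B, C, D} = {C, D}, not the whole set, so C → D violates BCNF; decompose into {C, D} and {A, B, C}.
{C, D}: every determinant is a superkey — BCNF.
{A, B, C}: every determinant is a superkey — BCNF.

{A, B, C}; {C, D}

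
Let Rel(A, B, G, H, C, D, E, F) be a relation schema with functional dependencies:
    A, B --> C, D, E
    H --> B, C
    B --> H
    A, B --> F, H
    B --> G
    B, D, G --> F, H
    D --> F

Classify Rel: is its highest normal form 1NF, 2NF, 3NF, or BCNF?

1NF

Candidate keys: {A, B}, {A, H}. Prime attributes: {A, B, H}.
For H --> B, C we have {H}⁺ = {B, C, G, H}; {H} is not a superkey, so BCNF fails.
Because {C} is non-prime and the left side of H --> B, C is not a superkey, the relation is not in 3NF.
The proper key subset {B} of {A, B} determines non-prime {C, G}, so the relation is not even in 2NF.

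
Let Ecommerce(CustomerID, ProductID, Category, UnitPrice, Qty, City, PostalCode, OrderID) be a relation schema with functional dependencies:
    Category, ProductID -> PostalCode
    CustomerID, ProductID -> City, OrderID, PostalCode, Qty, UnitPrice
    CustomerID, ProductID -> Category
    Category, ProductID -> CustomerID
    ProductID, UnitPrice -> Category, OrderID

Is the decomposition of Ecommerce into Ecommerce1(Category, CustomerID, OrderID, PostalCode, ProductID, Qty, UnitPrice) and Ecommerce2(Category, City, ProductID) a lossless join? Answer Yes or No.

Yes

Common attributes: {Category, ProductID}; their closure is {Category, City, CustomerID, OrderID, PostalCode, ProductID, Qty, UnitPrice}.
Since Ecommerce1 ⊆ {Category, City, CustomerID, OrderID, PostalCode, ProductID, Qty, UnitPrice}, the intersection is a superkey of Ecommerce1; the decomposition is lossless.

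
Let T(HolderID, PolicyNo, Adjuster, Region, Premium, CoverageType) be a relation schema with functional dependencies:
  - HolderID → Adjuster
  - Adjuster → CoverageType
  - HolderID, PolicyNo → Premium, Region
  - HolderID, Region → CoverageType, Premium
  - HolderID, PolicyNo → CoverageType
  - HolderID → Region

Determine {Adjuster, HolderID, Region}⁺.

{Adjuster, CoverageType, HolderID, Premium, Region}

Start with {Adjuster, HolderID, Region}.
Adjuster → CoverageType applies; add {CoverageType} → now {Adjuster, CoverageType, HolderID, Region}.
HolderID, Region → CoverageType, Premium applies; add {Premium} → now {Adjuster, CoverageType, HolderID, Premium, Region}.
No further FD applies.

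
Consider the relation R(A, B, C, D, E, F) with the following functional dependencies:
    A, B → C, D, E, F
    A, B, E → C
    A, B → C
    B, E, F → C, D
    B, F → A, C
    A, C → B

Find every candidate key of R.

{A, B}⁺ = {A, B, C, D, E, F}, which is every attribute, so {A, B} is a candidate key.
{A, C}⁺ = {A, B, C, D, E, F}, which is every attribute, so {A, C} is a candidate key.
{B, F}⁺ = {A, B, C, D, E, F}, which is every attribute, so {B, F} is a candidate key.
These are minimal and exhaustive — every other superkey contains one of them.

{A, B}, {A, C}, {B, F}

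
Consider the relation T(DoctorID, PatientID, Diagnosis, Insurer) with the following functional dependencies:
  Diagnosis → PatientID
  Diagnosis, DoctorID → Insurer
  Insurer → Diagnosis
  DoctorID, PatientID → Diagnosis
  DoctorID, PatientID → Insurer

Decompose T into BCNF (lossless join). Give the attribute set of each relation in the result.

{Diagnosis, Insurer}; {Diagnosis, PatientID}; {DoctorID, Insurer}

Candidate keys of the original relation: {Diagnosis, DoctorID}, {DoctorID, Insurer}, {DoctorID, PatientID}.
Within {Diagnosis, DoctorID, Insurer, PatientID}: {Diagnosis}⁺ ∩ {Diagnosis, DoctorID, Insurer, PatientID} = {Diagnosis, PatientID}, not the whole set, so Diagnosis → PatientID violates BCNF; decompose into {Diagnosis, PatientID} and {Diagnosis, DoctorID, Insurer}.
{Diagnosis, PatientID} is in BCNF.
Within {Diagnosis, DoctorID, Insurer}: {Insurer}⁺ ∩ {Diagnosis, DoctorID, Insurer} = {Diagnosis, Insurer}, not the whole set, so Insurer → Diagnosis violates BCNF; decompose into {Diagnosis, Insurer} and {DoctorID, Insurer}.
{Diagnosis, Insurer} is in BCNF.
{DoctorID, Insurer} is in BCNF.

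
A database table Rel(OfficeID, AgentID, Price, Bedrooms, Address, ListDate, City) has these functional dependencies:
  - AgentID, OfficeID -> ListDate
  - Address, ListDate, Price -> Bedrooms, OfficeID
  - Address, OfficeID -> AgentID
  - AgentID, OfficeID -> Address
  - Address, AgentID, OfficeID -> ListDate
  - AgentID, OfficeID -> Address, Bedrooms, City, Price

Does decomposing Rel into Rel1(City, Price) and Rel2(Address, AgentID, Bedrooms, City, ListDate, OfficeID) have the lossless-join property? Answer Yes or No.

No

Common attributes: {City}; their closure is {City}.
Rel1 ⊄ {City} and Rel2 ⊄ {City}, so the split is lossy.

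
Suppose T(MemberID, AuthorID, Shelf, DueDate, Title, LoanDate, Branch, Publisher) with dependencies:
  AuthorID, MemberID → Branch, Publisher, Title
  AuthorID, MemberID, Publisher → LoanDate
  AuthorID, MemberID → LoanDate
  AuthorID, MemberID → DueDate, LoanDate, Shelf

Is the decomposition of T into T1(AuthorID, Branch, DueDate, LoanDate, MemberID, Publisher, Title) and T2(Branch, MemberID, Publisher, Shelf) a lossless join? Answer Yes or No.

No

T1 ∩ T2 = {Branch, MemberID, Publisher}; its closure under F is {Branch, MemberID, Publisher}.
T1 ⊄ {Branch, MemberID, Publisher} and T2 ⊄ {Branch, MemberID, Publisher}, so the split is lossy.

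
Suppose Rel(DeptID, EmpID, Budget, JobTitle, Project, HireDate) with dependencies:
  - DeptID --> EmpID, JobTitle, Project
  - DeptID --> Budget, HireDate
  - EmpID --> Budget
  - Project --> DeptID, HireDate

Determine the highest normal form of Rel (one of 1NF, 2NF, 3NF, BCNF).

2NF

Candidate keys: {DeptID}, {Project}. Prime attributes: {DeptID, Project}.
For EmpID --> Budget we have {EmpID}⁺ = {Budget, EmpID}; {EmpID} is not a superkey, so BCNF fails.
EmpID --> Budget has non-prime {Budget} on the right and a non-superkey on the left, so 3NF fails.
All keys have size 1, which rules out partial dependencies — 2NF is satisfied.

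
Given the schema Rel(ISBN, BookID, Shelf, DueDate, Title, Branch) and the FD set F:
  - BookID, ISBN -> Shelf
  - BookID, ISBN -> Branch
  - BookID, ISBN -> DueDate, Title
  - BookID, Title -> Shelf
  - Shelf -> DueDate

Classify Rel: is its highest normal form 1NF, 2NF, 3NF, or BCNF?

Candidate key: {BookID, ISBN}. Prime attributes: {BookID, ISBN}.
BookID, Title -> Shelf breaks BCNF: {BookID, Title}⁺ = {BookID, DueDate, Shelf, Title}, so {BookID, Title} is not a superkey.
Because {Shelf} is non-prime and the left side of BookID, Title -> Shelf is not a superkey, the relation is not in 3NF.
No proper subset of a key has a non-prime attribute in its closure, so there is no partial dependency; 2NF holds.

2NF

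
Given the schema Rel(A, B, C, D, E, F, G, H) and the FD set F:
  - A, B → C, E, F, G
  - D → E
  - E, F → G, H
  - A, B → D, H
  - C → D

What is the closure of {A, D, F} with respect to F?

{A, D, E, F, G, H}

Start with {A, D, F}.
D → E applies; add {E} → now {A, D, E, F}.
E, F → G, H applies; add {G, H} → now {A, D, E, F, G, H}.
No further FD applies.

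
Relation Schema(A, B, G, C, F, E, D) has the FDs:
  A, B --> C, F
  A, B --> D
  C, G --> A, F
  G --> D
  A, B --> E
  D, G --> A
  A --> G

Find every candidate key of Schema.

{B} never appears on the right of any FD, so every key must include it.
{A, B}⁺ = {A, B, C, D, E, F, G} — all of the relation — so {A, B} is a candidate key.
{B, G}⁺ = {A, B, C, D, E, F, G} — all of the relation — so {B, G} is a candidate key.
No proper subset of any of these is a key, and no other minimal superkey exists.

{A, B}, {B, G}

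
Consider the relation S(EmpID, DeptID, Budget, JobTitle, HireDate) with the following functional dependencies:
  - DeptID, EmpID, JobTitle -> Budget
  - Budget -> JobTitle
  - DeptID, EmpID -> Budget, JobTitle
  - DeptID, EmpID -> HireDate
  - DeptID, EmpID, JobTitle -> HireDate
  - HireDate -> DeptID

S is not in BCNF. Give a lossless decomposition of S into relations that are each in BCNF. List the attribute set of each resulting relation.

{Budget, EmpID, HireDate}; {Budget, JobTitle}; {DeptID, HireDate}

Candidate keys of the original relation: {DeptID, EmpID}, {EmpID, HireDate}.
{Budget, DeptID, EmpID, HireDate, JobTitle}: {Budget} determines {Budget, JobTitle} here but is not a superkey — split on Budget -> JobTitle, giving {Budget, JobTitle} and {Budget, DeptID, EmpID, HireDate}.
{Budget, JobTitle}: every determinant is a superkey — BCNF.
{Budget, DeptID, EmpID, HireDate}: {HireDate} determines {DeptID, HireDate} here but is not a superkey — split on HireDate -> DeptID, giving {DeptID, HireDate} and {Budget, EmpID, HireDate}.
{DeptID, HireDate}: every determinant is a superkey — BCNF.
{Budget, EmpID, HireDate}: every determinant is a superkey — BCNF.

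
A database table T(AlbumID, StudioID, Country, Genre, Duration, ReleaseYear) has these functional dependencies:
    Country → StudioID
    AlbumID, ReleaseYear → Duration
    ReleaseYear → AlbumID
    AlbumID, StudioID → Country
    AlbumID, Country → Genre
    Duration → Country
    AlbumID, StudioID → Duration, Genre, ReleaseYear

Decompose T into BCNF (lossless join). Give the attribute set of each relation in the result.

Candidate keys of the original relation: {AlbumID, Country}, {AlbumID, Duration}, {AlbumID, StudioID}, {ReleaseYear}.
Within {AlbumID, Country, Duration, Genre, ReleaseYear, StudioID}: {Country}⁺ ∩ {AlbumID, Country, Duration, Genre, ReleaseYear, StudioID} = {Country, StudioID}, not the whole set, so Country → StudioID violates BCNF; decompose into {Country, StudioID} and {AlbumID, Country, Duration, Genre, ReleaseYear}.
{Country, StudioID} is in BCNF.
Within {AlbumID, Country, Duration, Genre, ReleaseYear}: {Duration}⁺ ∩ {AlbumID, Country, Duration, Genre, ReleaseYear} = {Country, Duration}, not the whole set, so Duration → Country violates BCNF; decompose into {Country, Duration} and {AlbumID, Duration, Genre, ReleaseYear}.
{Country, Duration} is in BCNF.
{AlbumID, Duration, Genre, ReleaseYear} is in BCNF.

{AlbumID, Duration, Genre, ReleaseYear}; {Country, Duration}; {Country, StudioID}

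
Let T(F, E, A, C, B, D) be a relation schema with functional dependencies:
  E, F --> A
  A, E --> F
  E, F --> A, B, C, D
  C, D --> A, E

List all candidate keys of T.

{A, E}, {C, D}, {E, F}

Closure of {A, E} is {A, B, C, D, E, F}, the whole schema; {A, E} is a candidate key.
Closure of {C, D} is {A, B, C, D, E, F}, the whole schema; {C, D} is a candidate key.
Closure of {E, F} is {A, B, C, D, E, F}, the whole schema; {E, F} is a candidate key.
Any other superkey properly contains one of these, so there are no further candidate keys.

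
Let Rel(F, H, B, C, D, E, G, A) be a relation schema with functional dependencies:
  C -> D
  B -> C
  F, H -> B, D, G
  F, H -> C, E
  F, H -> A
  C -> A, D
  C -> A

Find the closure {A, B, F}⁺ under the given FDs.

Start with {A, B, F}.
B -> C applies; add {C} → now {A, B, C, F}.
C -> A, D applies; add {D} → now {A, B, C, D, F}.
No further FD applies.

{A, B, C, D, F}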